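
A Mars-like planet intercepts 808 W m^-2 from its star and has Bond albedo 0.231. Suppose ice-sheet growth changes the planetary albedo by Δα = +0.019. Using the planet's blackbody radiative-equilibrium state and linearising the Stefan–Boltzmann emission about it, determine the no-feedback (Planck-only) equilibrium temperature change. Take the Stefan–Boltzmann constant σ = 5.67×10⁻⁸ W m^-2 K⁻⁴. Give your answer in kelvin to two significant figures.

-1.4 K

Reference equilibrium: T_e = [S(1−α)/(4σ)]^(1/4) = 228.8 K.
ΔF = −(S/4)Δα = −(808.0/4)×(+0.019) = -3.838 W m^-2.
Linearising σT⁴ gives d(σT⁴)/dT = 4σT_e³ = 2.716 W m^-2 per K.
Hence the no-feedback warming is ΔF/(4σT_e³) = -1.41 K.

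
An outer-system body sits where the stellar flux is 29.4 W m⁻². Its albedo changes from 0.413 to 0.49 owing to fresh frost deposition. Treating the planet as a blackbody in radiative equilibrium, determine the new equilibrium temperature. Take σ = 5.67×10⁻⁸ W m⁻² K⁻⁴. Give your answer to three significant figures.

90.2 K

New equilibrium: T₂ = [(1−0.49)·29.40/(4σ)]^(1/4) = 90.17 K.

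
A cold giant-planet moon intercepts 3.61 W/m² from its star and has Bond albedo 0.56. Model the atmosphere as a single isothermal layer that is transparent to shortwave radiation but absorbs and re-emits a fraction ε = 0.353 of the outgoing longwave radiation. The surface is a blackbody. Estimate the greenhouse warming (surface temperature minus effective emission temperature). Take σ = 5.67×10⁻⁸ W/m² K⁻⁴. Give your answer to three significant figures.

Effective emission temperature (TOA balance): σT_e⁴ = S(1−α)/4 = 0.3971 W/m² → T_e = 51.44 K.
Surface balance with a leaky layer gives σT_s⁴ = σT_e⁴·2/(2−ε), so T_s = T_e·[2/(2−0.353)]^(1/4) = 54.00 K.
The atmosphere warms the surface by 2.559 K.

2.56 K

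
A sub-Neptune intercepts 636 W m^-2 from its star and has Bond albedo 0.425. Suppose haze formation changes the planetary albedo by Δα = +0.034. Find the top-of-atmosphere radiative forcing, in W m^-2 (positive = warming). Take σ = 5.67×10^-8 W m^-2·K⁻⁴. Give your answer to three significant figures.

TOA radiative forcing: ΔF = −S·Δα/4 = −636.0·(+0.034)/4 = -5.406 W m^-2.

-5.41 W m^-2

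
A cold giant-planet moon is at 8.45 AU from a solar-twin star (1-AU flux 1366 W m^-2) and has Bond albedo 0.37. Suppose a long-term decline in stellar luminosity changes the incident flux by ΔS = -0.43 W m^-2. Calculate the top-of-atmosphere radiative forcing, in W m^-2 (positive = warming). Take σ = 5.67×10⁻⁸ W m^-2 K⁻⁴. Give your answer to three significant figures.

By the inverse-square law, S = 1366/8.45² = 19.13 W m^-2.
ΔF = Δ[S(1−α)]/4 = (1−0.37)·-0.43/4 = -0.06772 W m^-2.

-0.0677 W m^-2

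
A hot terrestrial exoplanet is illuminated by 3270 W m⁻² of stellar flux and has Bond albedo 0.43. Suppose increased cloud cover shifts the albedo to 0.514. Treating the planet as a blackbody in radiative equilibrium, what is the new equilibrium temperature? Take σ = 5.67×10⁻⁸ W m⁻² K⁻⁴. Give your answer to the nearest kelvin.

With the new albedo, S(1−α₂)/4 = 397.3 W m⁻², so T₂ = 289.3 K.

289 K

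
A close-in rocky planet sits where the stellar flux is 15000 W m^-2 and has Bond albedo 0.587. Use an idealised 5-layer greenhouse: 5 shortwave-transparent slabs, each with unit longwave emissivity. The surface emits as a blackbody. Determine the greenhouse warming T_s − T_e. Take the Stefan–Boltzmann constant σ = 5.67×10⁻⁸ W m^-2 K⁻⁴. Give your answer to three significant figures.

The effective emission temperature is T_e = [S(1−α)/(4σ)]^¼ = 406.5 K.
T_s = (N+1)^(1/4)·T_e = 636.3 K.
Warming: T_s − T_e = 229.7 K.

230 kelvin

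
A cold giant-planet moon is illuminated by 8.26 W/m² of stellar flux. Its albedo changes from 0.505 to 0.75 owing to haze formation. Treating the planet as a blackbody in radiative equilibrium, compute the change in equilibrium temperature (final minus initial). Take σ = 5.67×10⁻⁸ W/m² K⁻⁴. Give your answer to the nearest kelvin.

Before: T₁ = [8.260·0.495/(4σ)]^(1/4) = 65.16 K.
With α = 0.75, T₂ = 54.93 K.
Change: 54.93 − 65.16 = -10.23 K.

-10 K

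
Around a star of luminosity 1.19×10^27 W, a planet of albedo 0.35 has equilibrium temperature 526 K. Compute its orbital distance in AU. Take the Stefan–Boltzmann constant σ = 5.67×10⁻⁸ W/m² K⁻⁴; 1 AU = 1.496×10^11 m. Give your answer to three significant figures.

The flux needed for this T is 4σT⁴/(1−0.35) = 26710 W/m².
Then d = [L/(4πS)]^(1/2) = 5.954×10^10 m, i.e. 0.3980 AU.

0.398 AU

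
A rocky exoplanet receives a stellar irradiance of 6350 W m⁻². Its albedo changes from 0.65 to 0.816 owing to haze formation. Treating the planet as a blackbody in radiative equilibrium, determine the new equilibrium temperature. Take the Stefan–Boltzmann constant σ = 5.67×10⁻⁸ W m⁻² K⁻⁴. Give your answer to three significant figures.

268 K

New equilibrium: T₂ = [(1−0.816)·6350/(4σ)]^(1/4) = 267.9 K.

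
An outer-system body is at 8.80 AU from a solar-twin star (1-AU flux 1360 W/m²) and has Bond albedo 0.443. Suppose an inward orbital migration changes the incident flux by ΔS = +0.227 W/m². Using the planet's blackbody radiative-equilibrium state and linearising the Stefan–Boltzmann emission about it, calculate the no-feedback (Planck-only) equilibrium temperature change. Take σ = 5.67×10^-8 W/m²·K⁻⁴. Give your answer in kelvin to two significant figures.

Irradiance scales as 1/d², so S = 1360 W/m² × (1/8.80)² = 17.56 W/m².
The baseline emission temperature is T_e = 81.04 K.
ΔF = Δ[S(1−α)]/4 = (1−0.443)·+0.227/4 = 0.03161 W/m².
Linearising σT⁴ gives d(σT⁴)/dT = 4σT_e³ = 0.1207 W/m² per K.
ΔT₀ = ΔF/λ_P = 0.03161/0.1207 = 0.262 K.

0.26 K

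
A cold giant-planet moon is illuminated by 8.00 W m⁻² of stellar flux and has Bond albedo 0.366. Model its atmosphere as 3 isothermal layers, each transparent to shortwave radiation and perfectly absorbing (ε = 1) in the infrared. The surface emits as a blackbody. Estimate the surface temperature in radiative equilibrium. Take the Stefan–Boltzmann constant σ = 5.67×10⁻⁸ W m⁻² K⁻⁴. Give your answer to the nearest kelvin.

97 K

Top-of-atmosphere balance: σT_e⁴ = S(1−α)/4 = 1.268 W m⁻² → T_e = 68.77 K.
Layer-by-layer balance gives σT_s⁴ = (N+1)σT_e⁴, so T_s = 4^¼·68.77 = 97.25 K.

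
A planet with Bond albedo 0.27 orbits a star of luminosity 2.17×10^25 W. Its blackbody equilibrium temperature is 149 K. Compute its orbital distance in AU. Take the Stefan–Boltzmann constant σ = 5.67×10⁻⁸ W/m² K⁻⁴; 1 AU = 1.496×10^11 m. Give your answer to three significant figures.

The flux needed for this T is 4σT⁴/(1−0.27) = 153.1 W/m².
Then d = [L/(4πS)]^(1/2) = 1.062×10^11 m, i.e. 0.7098 AU.

0.710 AU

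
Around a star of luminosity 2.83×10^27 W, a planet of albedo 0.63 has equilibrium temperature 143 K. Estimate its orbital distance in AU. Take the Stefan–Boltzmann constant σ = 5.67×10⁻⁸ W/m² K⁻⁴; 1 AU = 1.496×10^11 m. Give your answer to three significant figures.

6.27 AU

The flux needed for this T is 4σT⁴/(1−0.63) = 256.3 W/m².
Then d = [L/(4πS)]^(1/2) = 9.373×10^11 m, i.e. 6.266 AU.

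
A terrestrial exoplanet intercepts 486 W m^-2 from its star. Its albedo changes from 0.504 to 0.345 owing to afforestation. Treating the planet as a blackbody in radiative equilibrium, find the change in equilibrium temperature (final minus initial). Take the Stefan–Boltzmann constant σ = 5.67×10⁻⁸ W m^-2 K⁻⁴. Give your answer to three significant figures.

13.0 kelvin

Before: T₁ = [486.0·0.496/(4σ)]^(1/4) = 180.6 K.
After:  T₂ = [486.0·0.655/(4σ)]^(1/4) = 193.6 K.
ΔT = T₂ − T₁ = 13.00 K.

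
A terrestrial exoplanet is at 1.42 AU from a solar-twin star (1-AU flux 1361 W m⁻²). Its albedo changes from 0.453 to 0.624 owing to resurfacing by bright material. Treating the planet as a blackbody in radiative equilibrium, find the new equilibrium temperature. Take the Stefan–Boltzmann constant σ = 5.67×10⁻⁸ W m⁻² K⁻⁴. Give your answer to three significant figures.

183 K

Flux at the orbit: S = 1361/(1.42)² = 675.0 W m⁻².
New equilibrium: T₂ = [(1−0.624)·675.0/(4σ)]^(1/4) = 182.9 K.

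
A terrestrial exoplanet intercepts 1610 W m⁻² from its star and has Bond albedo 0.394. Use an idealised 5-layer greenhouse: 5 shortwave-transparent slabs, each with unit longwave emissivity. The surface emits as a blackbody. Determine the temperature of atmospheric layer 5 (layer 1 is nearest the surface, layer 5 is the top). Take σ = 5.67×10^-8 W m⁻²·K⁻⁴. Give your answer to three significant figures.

OLR = S(1−α)/4 = 243.9 W m⁻²; the top layer radiates at T_e = 256.1 K.
The net upward flux σT_e⁴ is constant between every pair of levels, so T_k⁴ = (N+1−k)T_e⁴.
T_5 = (1)^(1/4)·256.1 = 256.1 K.

256 K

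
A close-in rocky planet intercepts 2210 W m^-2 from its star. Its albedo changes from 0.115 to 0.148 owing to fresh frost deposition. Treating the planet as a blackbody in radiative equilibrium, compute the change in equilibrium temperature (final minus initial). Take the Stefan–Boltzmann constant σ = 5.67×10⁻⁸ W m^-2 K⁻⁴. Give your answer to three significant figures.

With α = 0.115, T₁ = 304.7 K.
With α = 0.148, T₂ = 301.9 K.
ΔT = T₂ − T₁ = -2.881 K.

-2.88 K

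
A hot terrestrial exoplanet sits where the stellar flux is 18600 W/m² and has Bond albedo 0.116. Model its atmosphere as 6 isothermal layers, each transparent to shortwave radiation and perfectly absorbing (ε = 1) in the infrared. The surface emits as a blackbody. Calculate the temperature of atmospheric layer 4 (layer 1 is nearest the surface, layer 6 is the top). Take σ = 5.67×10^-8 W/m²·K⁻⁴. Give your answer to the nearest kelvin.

Top-of-atmosphere balance: σT_e⁴ = S(1−α)/4 = 4111 W/m² → T_e = 518.9 K.
The net upward flux σT_e⁴ is constant between every pair of levels, so T_k⁴ = (N+1−k)T_e⁴.
With k = 4: T_4 = (6+1−4)^¼·518.9 K = 682.9 K.

683 K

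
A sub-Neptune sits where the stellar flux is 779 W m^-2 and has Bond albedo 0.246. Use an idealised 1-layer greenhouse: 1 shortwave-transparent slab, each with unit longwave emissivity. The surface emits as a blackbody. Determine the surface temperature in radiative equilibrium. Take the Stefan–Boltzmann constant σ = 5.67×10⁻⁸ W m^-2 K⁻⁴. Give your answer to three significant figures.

268 K

The effective emission temperature is T_e = [S(1−α)/(4σ)]^¼ = 225.6 K.
With N = 1 opaque layers, T_s = (N+1)^(1/4)·T_e = 2^(1/4)·225.6 = 268.3 K.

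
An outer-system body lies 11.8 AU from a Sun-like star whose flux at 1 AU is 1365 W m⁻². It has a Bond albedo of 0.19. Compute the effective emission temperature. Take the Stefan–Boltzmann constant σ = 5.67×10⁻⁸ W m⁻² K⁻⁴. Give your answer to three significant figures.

Flux at the orbit: S = 1365/(11.8)² = 9.803 W m⁻².
Absorbed flux (global mean): S(1−α)/4 = 9.803·0.81/4 = 1.985 W m⁻².
Set σT⁴ = 1.985 → T = (1.985/σ)^(1/4) = 76.92 K.

76.9 K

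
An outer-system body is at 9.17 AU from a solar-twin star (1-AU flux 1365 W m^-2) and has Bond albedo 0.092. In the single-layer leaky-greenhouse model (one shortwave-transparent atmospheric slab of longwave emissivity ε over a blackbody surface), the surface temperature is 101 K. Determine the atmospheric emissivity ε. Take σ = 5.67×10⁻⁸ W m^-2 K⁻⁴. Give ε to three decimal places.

0.751

Flux at the orbit: S = 1365/(9.17)² = 16.23 W m^-2.
First, T_e = [16.23·(1−0.092)/(4σ)]^(1/4) = 89.79 K.
T_s⁴ = T_e⁴·2/(2−ε) → ε = 2 − 2(T_e/T_s)⁴ = 2 − 2·(89.79/101)⁴ = 0.7509.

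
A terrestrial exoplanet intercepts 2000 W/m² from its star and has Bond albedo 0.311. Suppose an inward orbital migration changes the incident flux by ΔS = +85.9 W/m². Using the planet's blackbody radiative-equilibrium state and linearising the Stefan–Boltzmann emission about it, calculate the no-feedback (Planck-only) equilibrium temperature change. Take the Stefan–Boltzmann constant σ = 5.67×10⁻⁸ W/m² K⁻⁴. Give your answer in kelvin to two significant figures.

The baseline emission temperature is T_e = 279.2 K.
ΔF = Δ[S(1−α)]/4 = (1−0.311)·+85.9/4 = 14.80 W/m².
Planck response: λ_P = 4σT_e³ = 4·5.67×10⁻⁸·(279.2)³ = 4.936 W/m²/K.
ΔT₀ = ΔF/λ_P = 14.80/4.936 = 3.00 K.

3.0 K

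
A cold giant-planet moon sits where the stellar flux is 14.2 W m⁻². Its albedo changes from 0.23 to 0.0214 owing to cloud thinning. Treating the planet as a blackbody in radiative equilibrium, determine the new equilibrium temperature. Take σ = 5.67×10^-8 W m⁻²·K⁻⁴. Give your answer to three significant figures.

New equilibrium: T₂ = [(1−0.0214)·14.20/(4σ)]^(1/4) = 88.47 K.

88.5 K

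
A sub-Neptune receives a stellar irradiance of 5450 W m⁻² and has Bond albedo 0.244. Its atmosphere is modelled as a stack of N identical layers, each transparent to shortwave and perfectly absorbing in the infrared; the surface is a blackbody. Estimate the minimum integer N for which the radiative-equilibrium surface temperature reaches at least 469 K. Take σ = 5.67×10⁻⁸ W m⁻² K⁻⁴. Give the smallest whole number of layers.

2

The effective emission temperature is T_e = [S(1−α)/(4σ)]^¼ = 367.1 K.
Need (N+1)T_e⁴ ≥ T_s⁴, i.e. N+1 ≥ (469/367.1)⁴ = 2.663.
The minimum whole number is N = 2.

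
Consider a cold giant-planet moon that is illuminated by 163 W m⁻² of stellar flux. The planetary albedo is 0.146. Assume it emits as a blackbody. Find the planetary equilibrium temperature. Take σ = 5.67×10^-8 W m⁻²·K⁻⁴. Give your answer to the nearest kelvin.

Absorbed flux (global mean): S(1−α)/4 = 163.0·0.854/4 = 34.80 W m⁻².
In equilibrium σT⁴ equals this, so T = 157.4 K.

157 K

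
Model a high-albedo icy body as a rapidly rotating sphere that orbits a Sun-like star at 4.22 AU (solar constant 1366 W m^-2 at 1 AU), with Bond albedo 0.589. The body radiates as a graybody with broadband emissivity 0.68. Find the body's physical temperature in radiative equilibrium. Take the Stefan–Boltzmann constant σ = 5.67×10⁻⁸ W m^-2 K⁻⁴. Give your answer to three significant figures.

Flux at the orbit: S = 1366/(4.22)² = 76.71 W m^-2.
The planet absorbs (1−α)S over its disc πR² and re-emits over 4πR², so the mean absorbed flux is (1−0.589)·76.71/4 = 7.881 W m^-2.
Radiative balance εσT⁴ = 7.881 gives T = [7.881/(0.68·σ)]^(1/4) = 119.6 K.

120 K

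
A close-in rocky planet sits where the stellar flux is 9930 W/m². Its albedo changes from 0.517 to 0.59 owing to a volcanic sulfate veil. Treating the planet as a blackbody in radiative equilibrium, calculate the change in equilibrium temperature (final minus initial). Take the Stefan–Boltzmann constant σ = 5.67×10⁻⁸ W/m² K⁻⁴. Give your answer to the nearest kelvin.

Before: T₁ = [9930·0.483/(4σ)]^(1/4) = 381.3 K.
With α = 0.59, T₂ = 366.0 K.
Change: 366.0 − 381.3 = -15.31 K.

-15 kelvin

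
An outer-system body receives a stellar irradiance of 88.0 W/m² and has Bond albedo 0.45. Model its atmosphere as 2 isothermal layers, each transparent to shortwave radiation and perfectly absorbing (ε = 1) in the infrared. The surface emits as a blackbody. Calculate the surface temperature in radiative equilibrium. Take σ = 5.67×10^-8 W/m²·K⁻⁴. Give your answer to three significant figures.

OLR = S(1−α)/4 = 12.10 W/m²; the top layer radiates at T_e = 120.9 K.
For an N-layer opaque stack, T_s⁴ = (N+1)T_e⁴, hence T_s = (3)^(1/4)×120.9 K = 159.1 K.

159 kelvin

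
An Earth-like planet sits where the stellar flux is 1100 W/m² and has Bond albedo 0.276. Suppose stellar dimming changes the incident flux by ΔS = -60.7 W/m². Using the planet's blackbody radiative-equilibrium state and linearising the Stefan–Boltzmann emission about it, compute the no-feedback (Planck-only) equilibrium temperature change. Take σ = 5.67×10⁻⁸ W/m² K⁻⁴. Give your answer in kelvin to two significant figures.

-3.4 kelvin

The baseline emission temperature is T_e = 243.4 K.
TOA radiative forcing: ΔF = (1−α)ΔS/4 = 0.724·(-60.7)/4 = -10.99 W/m².
The Planck feedback parameter is 4σT_e³ = 3.272 W/m²/K.
ΔT₀ = ΔF/λ_P = -10.99/3.272 = -3.36 K.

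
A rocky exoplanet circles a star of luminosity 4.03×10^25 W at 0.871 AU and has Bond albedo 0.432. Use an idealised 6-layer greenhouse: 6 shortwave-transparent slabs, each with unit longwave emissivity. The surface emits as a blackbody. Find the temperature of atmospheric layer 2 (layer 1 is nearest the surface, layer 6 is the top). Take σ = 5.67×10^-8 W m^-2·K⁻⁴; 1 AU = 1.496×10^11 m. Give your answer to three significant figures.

Orbital distance: d = 0.871 AU = 1.303×10^11 m.
Spreading L over a sphere of radius d: S = 4.03×10^25/(4π·1.30×10^11²) = 188.9 W m^-2.
Top-of-atmosphere balance: σT_e⁴ = S(1−α)/4 = 26.82 W m^-2 → T_e = 147.5 K.
The net upward flux σT_e⁴ is constant between every pair of levels, so T_k⁴ = (N+1−k)T_e⁴.
T_2 = (5)^(1/4)·147.5 = 220.5 K.

221 kelvin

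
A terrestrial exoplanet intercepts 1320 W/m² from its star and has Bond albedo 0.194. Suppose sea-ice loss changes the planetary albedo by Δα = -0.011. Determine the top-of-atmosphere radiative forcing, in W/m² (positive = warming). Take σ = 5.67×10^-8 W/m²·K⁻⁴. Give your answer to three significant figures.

3.63 W/m²

The change in absorbed flux is Δ[S(1−α)/4] = −SΔα/4 = 3.630 W/m².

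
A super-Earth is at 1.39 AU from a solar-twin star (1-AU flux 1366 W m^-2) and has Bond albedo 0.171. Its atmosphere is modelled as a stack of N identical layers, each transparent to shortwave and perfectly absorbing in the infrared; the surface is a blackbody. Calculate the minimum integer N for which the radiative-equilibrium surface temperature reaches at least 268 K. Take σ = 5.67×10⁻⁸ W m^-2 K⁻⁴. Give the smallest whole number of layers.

Flux at the orbit: S = 1366/(1.39)² = 707.0 W m^-2.
OLR = S(1−α)/4 = 146.5 W m^-2; the top layer radiates at T_e = 225.5 K.
Since T_s⁴ = (N+1)T_e⁴, we need N ≥ (T_s/T_e)⁴ − 1 = 0.996.
The minimum whole number is N = 1.

1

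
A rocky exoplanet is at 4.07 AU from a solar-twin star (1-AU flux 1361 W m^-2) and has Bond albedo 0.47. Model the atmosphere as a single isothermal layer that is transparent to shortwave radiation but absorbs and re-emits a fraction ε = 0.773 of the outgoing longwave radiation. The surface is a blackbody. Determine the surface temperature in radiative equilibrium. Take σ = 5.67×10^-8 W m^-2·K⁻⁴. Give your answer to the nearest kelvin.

Irradiance scales as 1/d², so S = 1361 W m^-2 × (1/4.07)² = 82.16 W m^-2.
The planet radiates to space at T_e = [S(1−α)/(4σ)]^(1/4) = 117.7 K.
The surface balance (absorbed SW + ε·downward IR = σT_s⁴) with T_a⁴ = T_s⁴/2 reduces to T_s = T_e·[2/(2−ε)]^¼ = 133.0 K.

133 K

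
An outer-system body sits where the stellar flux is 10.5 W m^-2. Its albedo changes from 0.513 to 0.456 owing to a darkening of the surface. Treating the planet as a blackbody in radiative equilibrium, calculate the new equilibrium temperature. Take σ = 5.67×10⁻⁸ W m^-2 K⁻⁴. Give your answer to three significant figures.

T₂ = [S(1−α₂)/(4σ)]^(1/4) = [10.50·0.544/(4σ)]^(1/4) = 70.84 K.

70.8 K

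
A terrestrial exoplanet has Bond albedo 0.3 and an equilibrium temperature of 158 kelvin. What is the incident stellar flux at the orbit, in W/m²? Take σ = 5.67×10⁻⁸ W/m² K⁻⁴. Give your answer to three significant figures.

202 W/m²

From S(1−α)/4 = σT⁴: S = 4σT⁴/(1−α).
σT⁴ = 5.67×10⁻⁸·(158)⁴ = 35.34 W/m².
S = 4·35.34/0.7 = 201.9 W/m².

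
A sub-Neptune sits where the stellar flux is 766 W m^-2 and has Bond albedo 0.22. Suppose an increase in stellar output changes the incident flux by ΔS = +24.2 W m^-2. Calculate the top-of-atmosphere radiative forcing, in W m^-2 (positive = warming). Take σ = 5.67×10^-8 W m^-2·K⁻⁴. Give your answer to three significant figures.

TOA radiative forcing: ΔF = (1−α)ΔS/4 = 0.78·(+24.2)/4 = 4.719 W m^-2.

4.72 W m^-2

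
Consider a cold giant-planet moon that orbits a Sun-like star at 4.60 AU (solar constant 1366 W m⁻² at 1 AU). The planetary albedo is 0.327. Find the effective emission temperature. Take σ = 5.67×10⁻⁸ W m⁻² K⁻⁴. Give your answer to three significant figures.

118 K

Irradiance scales as 1/d², so S = 1366 W m⁻² × (1/4.60)² = 64.56 W m⁻².
The planet absorbs (1−α)S over its disc πR² and re-emits over 4πR², so the mean absorbed flux is (1−0.327)·64.56/4 = 10.86 W m⁻².
In equilibrium σT⁴ equals this, so T = 117.6 K.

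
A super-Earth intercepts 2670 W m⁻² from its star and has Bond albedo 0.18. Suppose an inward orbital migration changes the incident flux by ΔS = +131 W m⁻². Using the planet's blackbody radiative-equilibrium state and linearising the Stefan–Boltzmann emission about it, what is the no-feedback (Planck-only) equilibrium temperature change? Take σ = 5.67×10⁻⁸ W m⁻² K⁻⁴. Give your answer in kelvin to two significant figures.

Unperturbed T_e = [2670·(1−0.18)/(4σ)]^¼ = 313.5 K.
ΔF = Δ[S(1−α)]/4 = (1−0.18)·+131/4 = 26.86 W m⁻².
Planck response: λ_P = 4σT_e³ = 4·5.67×10⁻⁸·(313.5)³ = 6.985 W m⁻²/K.
ΔT₀ = ΔF/λ_P = 26.86/6.985 = 3.84 K.

3.8 K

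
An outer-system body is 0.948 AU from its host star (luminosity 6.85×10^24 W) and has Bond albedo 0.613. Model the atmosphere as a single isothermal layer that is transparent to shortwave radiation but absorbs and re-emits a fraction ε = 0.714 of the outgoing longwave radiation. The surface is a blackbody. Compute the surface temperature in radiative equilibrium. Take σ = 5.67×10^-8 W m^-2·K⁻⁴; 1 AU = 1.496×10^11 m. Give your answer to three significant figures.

92.1 K

d = 0.948 × 1.496×10^11 m = 1.418×10^11 m.
S = L/(4πd²) = 27.10 W m^-2.
At the top of the atmosphere, σT_e⁴ = S(1−α)/4 = 2.622 W m^-2, giving T_e = 82.46 K.
The surface balance (absorbed SW + ε·downward IR = σT_s⁴) with T_a⁴ = T_s⁴/2 reduces to T_s = T_e·[2/(2−ε)]^¼ = 92.09 K.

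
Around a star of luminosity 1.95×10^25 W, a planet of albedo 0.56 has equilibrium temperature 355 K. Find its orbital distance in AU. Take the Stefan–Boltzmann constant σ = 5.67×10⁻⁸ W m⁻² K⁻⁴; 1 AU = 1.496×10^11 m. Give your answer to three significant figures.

The flux needed for this T is 4σT⁴/(1−0.56) = 8187 W m⁻².
From L = 4πd²S, d = √(1.95×10^25/(4π·8187)) = 1.377×10^10 m = 0.09203 AU.

0.0920 AU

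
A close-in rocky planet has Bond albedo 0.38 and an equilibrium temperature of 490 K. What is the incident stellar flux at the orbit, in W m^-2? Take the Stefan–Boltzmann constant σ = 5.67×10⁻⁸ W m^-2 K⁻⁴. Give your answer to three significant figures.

21100 W m^-2

From S(1−α)/4 = σT⁴: S = 4σT⁴/(1−α).
σT⁴ = 5.67×10⁻⁸·(490)⁴ = 3269 W m^-2.
So S = 4×3269/(1−0.38) = 21090 W m^-2.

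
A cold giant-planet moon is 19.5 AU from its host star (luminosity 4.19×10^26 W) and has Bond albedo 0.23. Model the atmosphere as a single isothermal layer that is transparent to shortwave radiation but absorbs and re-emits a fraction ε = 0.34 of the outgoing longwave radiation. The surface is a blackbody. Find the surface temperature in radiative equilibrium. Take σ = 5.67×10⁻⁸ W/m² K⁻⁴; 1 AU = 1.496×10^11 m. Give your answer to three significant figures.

63.3 K

d = 19.5 × 1.496×10^11 m = 2.917×10^12 m.
Spreading L over a sphere of radius d: S = 4.19×10^26/(4π·2.92×10^12²) = 3.918 W/m².
The planet radiates to space at T_e = [S(1−α)/(4σ)]^(1/4) = 60.39 K.
Surface balance with a leaky layer gives σT_s⁴ = σT_e⁴·2/(2−ε), so T_s = T_e·[2/(2−0.34)]^(1/4) = 63.27 K.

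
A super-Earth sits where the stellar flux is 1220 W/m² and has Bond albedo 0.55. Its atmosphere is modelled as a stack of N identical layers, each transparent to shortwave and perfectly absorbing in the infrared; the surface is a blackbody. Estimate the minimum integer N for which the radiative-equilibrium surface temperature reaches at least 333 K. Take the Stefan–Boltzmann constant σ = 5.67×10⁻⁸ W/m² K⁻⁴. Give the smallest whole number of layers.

5

Top-of-atmosphere balance: σT_e⁴ = S(1−α)/4 = 137.2 W/m² → T_e = 221.8 K.
Need (N+1)T_e⁴ ≥ T_s⁴, i.e. N+1 ≥ (333/221.8)⁴ = 5.080.
So N ≥ 4.080; the smallest integer is N = 5.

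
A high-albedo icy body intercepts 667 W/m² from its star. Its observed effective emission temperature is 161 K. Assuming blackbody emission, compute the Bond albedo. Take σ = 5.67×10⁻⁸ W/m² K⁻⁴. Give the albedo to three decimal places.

Rearranging the radiative balance, α = 1 − 4σT⁴/S.
σT⁴ = 38.10 W/m², so 4σT⁴ = 152.4 W/m².
Hence α = 1 − 152.4/667.0 = 0.7715.

0.772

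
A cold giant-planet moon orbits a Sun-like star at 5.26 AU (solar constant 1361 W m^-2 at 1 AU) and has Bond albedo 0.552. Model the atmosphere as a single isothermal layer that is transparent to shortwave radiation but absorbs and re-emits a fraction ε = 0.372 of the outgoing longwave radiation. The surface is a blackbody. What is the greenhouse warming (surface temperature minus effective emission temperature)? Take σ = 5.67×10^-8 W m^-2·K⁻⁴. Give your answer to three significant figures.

5.24 kelvin

Flux at the orbit: S = 1361/(5.26)² = 49.19 W m^-2.
At the top of the atmosphere, σT_e⁴ = S(1−α)/4 = 5.509 W m^-2, giving T_e = 99.28 K.
Surface balance with a leaky layer gives σT_s⁴ = σT_e⁴·2/(2−ε), so T_s = T_e·[2/(2−0.372)]^(1/4) = 104.5 K.
Greenhouse warming: T_s − T_e = 5.242 K.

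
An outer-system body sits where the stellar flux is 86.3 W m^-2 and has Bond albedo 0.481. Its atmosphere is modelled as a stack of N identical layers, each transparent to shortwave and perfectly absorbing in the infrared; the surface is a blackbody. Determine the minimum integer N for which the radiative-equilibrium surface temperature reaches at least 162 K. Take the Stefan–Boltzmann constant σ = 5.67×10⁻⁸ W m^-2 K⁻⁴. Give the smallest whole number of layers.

3

Top-of-atmosphere balance: σT_e⁴ = S(1−α)/4 = 11.20 W m^-2 → T_e = 118.5 K.
T_s = (N+1)^(1/4)·T_e ≥ 162 K requires N+1 ≥ (T_s/T_e)⁴ = (162/118.5)⁴ = 3.488.
So N ≥ 2.488; the smallest integer is N = 3.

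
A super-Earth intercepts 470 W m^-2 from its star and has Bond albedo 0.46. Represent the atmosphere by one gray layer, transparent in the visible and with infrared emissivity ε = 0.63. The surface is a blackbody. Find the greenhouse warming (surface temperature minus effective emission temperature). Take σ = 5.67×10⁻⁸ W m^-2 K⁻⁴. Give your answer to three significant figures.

The planet radiates to space at T_e = [S(1−α)/(4σ)]^(1/4) = 182.9 K.
The surface balance (absorbed SW + ε·downward IR = σT_s⁴) with T_a⁴ = T_s⁴/2 reduces to T_s = T_e·[2/(2−ε)]^¼ = 201.0 K.
Greenhouse warming: T_s − T_e = 18.14 K.

18.1 kelvin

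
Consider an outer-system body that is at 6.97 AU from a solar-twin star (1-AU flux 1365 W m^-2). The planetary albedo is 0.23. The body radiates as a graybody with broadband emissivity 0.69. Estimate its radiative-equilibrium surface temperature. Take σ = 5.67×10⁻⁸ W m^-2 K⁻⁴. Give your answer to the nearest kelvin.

Flux at the orbit: S = 1365/(6.97)² = 28.10 W m^-2.
Averaging over the sphere, the absorbed flux is S(1−α)/4 = 5.409 W m^-2.
Equating to εσT⁴ with ε = 0.69: T = (5.409/0.69σ)^(1/4) = 108.4 K.

108 kelvin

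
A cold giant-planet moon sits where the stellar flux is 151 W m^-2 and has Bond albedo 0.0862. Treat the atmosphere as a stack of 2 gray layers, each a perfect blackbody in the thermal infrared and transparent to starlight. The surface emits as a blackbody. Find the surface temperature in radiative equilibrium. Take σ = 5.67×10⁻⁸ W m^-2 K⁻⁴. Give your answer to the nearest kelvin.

OLR = S(1−α)/4 = 34.50 W m^-2; the top layer radiates at T_e = 157.1 K.
Layer-by-layer balance gives σT_s⁴ = (N+1)σT_e⁴, so T_s = 3^¼·157.1 = 206.7 K.

207 K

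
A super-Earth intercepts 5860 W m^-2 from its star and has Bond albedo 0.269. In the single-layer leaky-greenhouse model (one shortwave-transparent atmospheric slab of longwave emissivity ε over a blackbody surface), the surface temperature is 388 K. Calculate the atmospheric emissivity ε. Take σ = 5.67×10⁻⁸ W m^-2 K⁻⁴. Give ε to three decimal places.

First, T_e = [5860·(1−0.269)/(4σ)]^(1/4) = 370.7 K.
T_s⁴ = T_e⁴·2/(2−ε) → ε = 2 − 2(T_e/T_s)⁴ = 2 − 2·(370.7/388)⁴ = 0.3332.

0.333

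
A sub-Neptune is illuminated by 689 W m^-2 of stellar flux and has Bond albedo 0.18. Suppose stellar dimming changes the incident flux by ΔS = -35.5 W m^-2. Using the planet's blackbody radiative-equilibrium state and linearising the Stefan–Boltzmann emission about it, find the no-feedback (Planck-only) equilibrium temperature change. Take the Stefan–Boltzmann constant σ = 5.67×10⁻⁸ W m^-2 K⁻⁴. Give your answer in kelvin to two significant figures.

-2.9 kelvin

Unperturbed T_e = [689.0·(1−0.18)/(4σ)]^¼ = 223.4 K.
Only a fraction (1−α) is absorbed and it's spread over 4πR², so ΔF = (1−α)ΔS/4 = -7.278 W m^-2.
Linearising σT⁴ gives d(σT⁴)/dT = 4σT_e³ = 2.529 W m^-2 per K.
ΔT₀ = ΔF/λ_P = -7.278/2.529 = -2.88 K.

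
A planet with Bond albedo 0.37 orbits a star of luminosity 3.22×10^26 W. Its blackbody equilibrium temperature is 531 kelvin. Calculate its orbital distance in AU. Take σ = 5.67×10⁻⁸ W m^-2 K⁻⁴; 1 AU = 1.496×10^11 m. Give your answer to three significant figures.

0.200 AU

The flux needed for this T is 4σT⁴/(1−0.37) = 28620 W m^-2.
S = L/(4πd²) → d = √(L/4πS) = √(3.22×10^26/(4π·28620)) = 2.992×10^10 m = 0.2000 AU.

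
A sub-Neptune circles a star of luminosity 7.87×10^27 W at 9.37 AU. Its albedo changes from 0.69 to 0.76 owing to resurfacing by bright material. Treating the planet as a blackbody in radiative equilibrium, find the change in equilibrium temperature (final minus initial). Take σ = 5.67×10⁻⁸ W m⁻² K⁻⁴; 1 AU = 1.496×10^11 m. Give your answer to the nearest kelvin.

-9 K

Orbital distance: d = 9.37 AU = 1.402×10^12 m.
S = L/(4πd²) = 318.7 W m⁻².
Before: T₁ = [318.7·0.31/(4σ)]^(1/4) = 144.5 K.
After:  T₂ = [318.7·0.24/(4σ)]^(1/4) = 135.5 K.
Change: 135.5 − 144.5 = -8.954 K.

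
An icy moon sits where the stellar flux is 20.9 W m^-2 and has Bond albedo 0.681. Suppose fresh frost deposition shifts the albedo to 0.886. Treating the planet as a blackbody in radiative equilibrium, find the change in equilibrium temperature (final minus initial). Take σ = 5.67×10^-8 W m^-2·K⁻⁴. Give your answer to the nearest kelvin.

With α = 0.681, T₁ = 73.63 K.
Final:   T₂ = [S(1−0.886)/(4σ)]^(1/4) = 56.93 K.
Change: 56.93 − 73.63 = -16.70 K.

-17 K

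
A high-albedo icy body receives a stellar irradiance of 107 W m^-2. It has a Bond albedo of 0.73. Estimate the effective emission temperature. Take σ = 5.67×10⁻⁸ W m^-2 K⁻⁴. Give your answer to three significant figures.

106 K

Absorbed flux (global mean): S(1−α)/4 = 107.0·0.27/4 = 7.223 W m^-2.
In equilibrium σT⁴ equals this, so T = 106.2 K.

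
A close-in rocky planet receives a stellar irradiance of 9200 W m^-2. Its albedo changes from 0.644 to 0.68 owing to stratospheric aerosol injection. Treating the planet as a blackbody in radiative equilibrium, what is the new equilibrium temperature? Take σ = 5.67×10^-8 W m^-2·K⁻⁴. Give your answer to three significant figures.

With the new albedo, S(1−α₂)/4 = 736.0 W m^-2, so T₂ = 337.5 K.

338 K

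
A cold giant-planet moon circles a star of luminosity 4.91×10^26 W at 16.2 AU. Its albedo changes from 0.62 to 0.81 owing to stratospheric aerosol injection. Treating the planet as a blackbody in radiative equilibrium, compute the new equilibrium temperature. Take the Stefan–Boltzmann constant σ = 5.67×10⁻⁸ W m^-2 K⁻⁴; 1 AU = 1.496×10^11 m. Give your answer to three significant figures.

48.6 kelvin

Orbital distance: d = 16.2 AU = 2.424×10^12 m.
Spreading L over a sphere of radius d: S = 4.91×10^26/(4π·2.42×10^12²) = 6.652 W m^-2.
With the new albedo, S(1−α₂)/4 = 0.3160 W m^-2, so T₂ = 48.59 K.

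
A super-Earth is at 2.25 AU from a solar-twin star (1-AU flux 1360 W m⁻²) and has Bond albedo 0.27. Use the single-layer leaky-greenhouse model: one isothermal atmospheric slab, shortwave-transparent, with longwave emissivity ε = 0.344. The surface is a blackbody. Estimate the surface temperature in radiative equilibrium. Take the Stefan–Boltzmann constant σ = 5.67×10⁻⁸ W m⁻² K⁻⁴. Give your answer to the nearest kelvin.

Flux at the orbit: S = 1360/(2.25)² = 268.6 W m⁻².
The planet radiates to space at T_e = [S(1−α)/(4σ)]^(1/4) = 171.5 K.
The surface balance (absorbed SW + ε·downward IR = σT_s⁴) with T_a⁴ = T_s⁴/2 reduces to T_s = T_e·[2/(2−ε)]^¼ = 179.8 K.

180 kelvin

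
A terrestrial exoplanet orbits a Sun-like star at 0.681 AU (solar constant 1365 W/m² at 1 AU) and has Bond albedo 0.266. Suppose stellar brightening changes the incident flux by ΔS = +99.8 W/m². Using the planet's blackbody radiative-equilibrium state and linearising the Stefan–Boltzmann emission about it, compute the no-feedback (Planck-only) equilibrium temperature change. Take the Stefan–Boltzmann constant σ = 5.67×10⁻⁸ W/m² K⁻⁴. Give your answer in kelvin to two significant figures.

2.6 K

Flux at the orbit: S = 1365/(0.681)² = 2943 W/m².
The baseline emission temperature is T_e = 312.4 K.
TOA radiative forcing: ΔF = (1−α)ΔS/4 = 0.734·(+99.8)/4 = 18.31 W/m².
The Planck feedback parameter is 4σT_e³ = 6.915 W/m²/K.
Hence the no-feedback warming is ΔF/(4σT_e³) = 2.65 K.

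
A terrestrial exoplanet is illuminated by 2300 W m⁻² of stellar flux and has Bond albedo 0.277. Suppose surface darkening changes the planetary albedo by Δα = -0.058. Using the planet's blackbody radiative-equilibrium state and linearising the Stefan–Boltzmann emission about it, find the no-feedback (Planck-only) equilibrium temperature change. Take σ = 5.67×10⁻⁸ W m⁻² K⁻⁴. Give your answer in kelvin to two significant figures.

5.9 K

Reference equilibrium: T_e = [S(1−α)/(4σ)]^(1/4) = 292.6 K.
TOA radiative forcing: ΔF = −S·Δα/4 = −2300·(-0.058)/4 = 33.35 W m⁻².
Planck response: λ_P = 4σT_e³ = 4·5.67×10⁻⁸·(292.6)³ = 5.683 W m⁻²/K.
Hence the no-feedback warming is ΔF/(4σT_e³) = 5.87 K.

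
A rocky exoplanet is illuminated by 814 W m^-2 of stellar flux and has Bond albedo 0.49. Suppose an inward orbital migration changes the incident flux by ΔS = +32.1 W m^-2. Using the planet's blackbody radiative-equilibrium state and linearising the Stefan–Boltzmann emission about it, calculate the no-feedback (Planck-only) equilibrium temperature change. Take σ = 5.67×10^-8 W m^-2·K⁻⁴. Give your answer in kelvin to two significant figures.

Reference equilibrium: T_e = [S(1−α)/(4σ)]^(1/4) = 206.8 K.
TOA radiative forcing: ΔF = (1−α)ΔS/4 = 0.51·(+32.1)/4 = 4.093 W m^-2.
The Planck feedback parameter is 4σT_e³ = 2.007 W m^-2/K.
Hence the no-feedback warming is ΔF/(4σT_e³) = 2.04 K.

2.0 K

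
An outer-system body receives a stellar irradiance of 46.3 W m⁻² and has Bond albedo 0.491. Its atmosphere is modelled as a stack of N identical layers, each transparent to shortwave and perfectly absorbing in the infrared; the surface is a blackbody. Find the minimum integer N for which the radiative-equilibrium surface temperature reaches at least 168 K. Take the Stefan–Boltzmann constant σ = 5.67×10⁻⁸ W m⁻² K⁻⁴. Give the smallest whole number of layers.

Top-of-atmosphere balance: σT_e⁴ = S(1−α)/4 = 5.892 W m⁻² → T_e = 101.0 K.
Need (N+1)T_e⁴ ≥ T_s⁴, i.e. N+1 ≥ (168/101.0)⁴ = 7.666.
Rounding up, N = 7.

7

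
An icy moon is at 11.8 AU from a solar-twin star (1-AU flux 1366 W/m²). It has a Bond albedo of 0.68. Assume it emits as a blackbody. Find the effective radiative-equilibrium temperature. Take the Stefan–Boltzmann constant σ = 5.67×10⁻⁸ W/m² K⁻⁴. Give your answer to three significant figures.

61.0 K

Irradiance scales as 1/d², so S = 1366 W/m² × (1/11.8)² = 9.810 W/m².
Averaging over the sphere, the absorbed flux is S(1−α)/4 = 0.7848 W/m².
In equilibrium σT⁴ equals this, so T = 61.00 K.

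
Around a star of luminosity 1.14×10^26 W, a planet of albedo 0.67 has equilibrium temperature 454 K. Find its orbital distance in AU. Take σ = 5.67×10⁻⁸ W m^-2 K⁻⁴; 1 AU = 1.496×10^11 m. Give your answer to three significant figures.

Required flux: S = 4σT⁴/(1−α) = 29200 W m^-2.
From L = 4πd²S, d = √(1.14×10^26/(4π·29200)) = 1.763×10^10 m = 0.1178 AU.

0.118 AU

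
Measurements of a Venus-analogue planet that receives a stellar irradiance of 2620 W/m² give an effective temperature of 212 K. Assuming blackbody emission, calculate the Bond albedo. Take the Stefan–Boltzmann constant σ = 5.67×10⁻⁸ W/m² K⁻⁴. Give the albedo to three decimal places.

0.825

From σT⁴ = S(1−α)/4 we invert for α: 1−α = 4σT⁴/S.
σT⁴ = 114.5 W/m², so 4σT⁴ = 458.1 W/m².
Hence α = 1 − 458.1/2620 = 0.8251.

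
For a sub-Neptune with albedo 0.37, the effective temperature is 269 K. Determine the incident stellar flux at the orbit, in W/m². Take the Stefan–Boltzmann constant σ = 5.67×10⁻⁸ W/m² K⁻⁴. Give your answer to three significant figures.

Invert the energy balance for S: S = 4σT⁴/(1−α).
The emitted flux is σT⁴ = 296.9 W/m².
So S = 4×296.9/(1−0.37) = 1885 W/m².

1890 W/m²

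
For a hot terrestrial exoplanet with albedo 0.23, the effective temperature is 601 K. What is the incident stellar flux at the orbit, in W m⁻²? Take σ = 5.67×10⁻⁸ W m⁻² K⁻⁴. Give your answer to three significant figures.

38400 W m⁻²

From S(1−α)/4 = σT⁴: S = 4σT⁴/(1−α).
σT⁴ = 5.67×10⁻⁸·(601)⁴ = 7397 W m⁻².
S = 4·7397/0.77 = 38430 W m⁻².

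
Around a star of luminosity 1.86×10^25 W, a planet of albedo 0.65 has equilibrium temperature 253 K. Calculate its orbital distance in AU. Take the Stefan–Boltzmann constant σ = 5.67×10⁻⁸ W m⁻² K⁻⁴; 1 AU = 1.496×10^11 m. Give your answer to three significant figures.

0.158 AU

Required flux: S = 4σT⁴/(1−α) = 2655 W m⁻².
S = L/(4πd²) → d = √(L/4πS) = √(1.86×10^25/(4π·2655)) = 2.361×10^10 m = 0.1578 AU.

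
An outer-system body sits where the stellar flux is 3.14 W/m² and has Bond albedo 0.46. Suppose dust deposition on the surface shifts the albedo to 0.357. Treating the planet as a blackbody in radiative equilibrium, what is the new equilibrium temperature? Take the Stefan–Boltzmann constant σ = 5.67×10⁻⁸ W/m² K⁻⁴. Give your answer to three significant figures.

54.6 K

New equilibrium: T₂ = [(1−0.357)·3.140/(4σ)]^(1/4) = 54.62 K.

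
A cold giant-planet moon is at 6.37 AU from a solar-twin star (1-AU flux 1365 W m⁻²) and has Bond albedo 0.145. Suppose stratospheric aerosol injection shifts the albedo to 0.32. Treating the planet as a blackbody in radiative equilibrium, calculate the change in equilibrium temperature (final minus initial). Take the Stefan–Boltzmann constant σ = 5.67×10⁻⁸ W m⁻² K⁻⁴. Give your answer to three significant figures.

Flux at the orbit: S = 1365/(6.37)² = 33.64 W m⁻².
Initial: T₁ = [S(1−0.145)/(4σ)]^(1/4) = 106.1 K.
Final:   T₂ = [S(1−0.32)/(4σ)]^(1/4) = 100.2 K.
ΔT = T₂ − T₁ = -5.905 K.

-5.90 kelvin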